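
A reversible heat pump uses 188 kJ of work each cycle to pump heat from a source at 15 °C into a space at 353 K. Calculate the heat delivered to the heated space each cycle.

Q_H ≈ 1020 kJ

T_C = 15 °C → 15 + 273.15 = 288.15 K.
Reversible heating COP: COP_HP = T_H/(T_H − T_C) = 353.00/64.85 = 5.4433.
Q_H = COP_HP · W = 5.4433 × 188 = 1020 kJ.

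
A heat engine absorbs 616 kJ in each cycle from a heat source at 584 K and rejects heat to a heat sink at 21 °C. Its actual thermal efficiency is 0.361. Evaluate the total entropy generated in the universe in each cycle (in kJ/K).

ΔS_univ ≈ 0.283 kJ/K

T_C = 21 °C → 21 + 273.15 = 294.15 K.
W = η·Q_H = 0.361 × 616 = 222.4 kJ, so Q_C = Q_H − W = 393.6 kJ.
The hot reservoir loses entropy Q_H/T_H = 616/584.00 = 1.055 kJ/K; the cold reservoir gains Q_C/T_C = 393.6/294.15 = 1.338 kJ/K.
ΔS_univ = −Q_H/T_H + Q_C/T_C = 0.283 kJ/K (> 0, since η = 0.361 < η_Carnot = 0.496).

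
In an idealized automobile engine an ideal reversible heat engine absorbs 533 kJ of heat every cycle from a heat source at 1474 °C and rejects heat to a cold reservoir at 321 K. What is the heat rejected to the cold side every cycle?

Q_C ≈ 97.9 kJ

T_H = 1474 °C → 1474 + 273.15 = 1747.15 K.
η_rev = 1 − T_C/T_H = 1 − 321.00/1747.15 = 0.8163.
For a reversible cycle Q_C/Q_H = T_C/T_H, so Q_C = 533 × 321.00/1747.15 = 97.9 kJ.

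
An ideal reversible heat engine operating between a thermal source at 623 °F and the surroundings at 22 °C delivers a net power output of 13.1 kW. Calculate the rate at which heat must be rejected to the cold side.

Q̇_C ≈ 12.6 kW

T_H = 623 °F → (623 − 32) × 5/9 = 328.33 °C = 601.48 K.
T_C = 22 °C → 22 + 273.15 = 295.15 K.
Since the cycle is reversible, η = 1 − T_C/T_H = 1 − 295.15/601.48 = 0.5093.
Since Q_C/Q_H = T_C/T_H and Q_H = W/η, Q_C = W·T_C/(T_H − T_C) = 13.1 × 295.15/306.33 = 12.6 kW.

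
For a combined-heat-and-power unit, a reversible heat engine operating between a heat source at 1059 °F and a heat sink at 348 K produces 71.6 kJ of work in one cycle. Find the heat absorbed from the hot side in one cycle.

T_H = 1059 °F → (1059 − 32) × 5/9 = 570.56 °C = 843.71 K.
Since the cycle is reversible, η = 1 − T_C/T_H = 1 − 348.00/843.71 = 0.5875.
Q_H = W/η = 71.6/0.5875 = 121.9 kJ.

Q_H ≈ 121.9 kJ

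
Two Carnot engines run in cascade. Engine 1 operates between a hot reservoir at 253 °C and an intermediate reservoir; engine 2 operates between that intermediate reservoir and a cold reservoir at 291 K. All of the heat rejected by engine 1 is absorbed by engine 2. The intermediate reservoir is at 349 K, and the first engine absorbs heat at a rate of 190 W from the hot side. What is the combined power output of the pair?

T_H = 253 °C → 253 + 273.15 = 526.15 K.
Two reversible stages in series are equivalent to a single Carnot engine between T_H and T_C, so η_total = 1 − T_C/T_H = 1 − 291.00/526.15 = 0.4469.
W_total = η_total · Q_H = 0.4469 × 190 = 84.9 W.

Ẇ_total ≈ 84.9 W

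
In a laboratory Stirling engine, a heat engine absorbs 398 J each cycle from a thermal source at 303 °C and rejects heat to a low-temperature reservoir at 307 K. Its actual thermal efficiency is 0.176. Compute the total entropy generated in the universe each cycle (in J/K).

T_H = 303 °C → 303 + 273.15 = 576.15 K.
W = η·Q_H = 0.176 × 398 = 70.05 J, so Q_C = Q_H − W = 328.0 J.
Entropy balance on the reservoirs: −Q_H/T_H = -0.6908 J/K, +Q_C/T_C = 1.068 J/K.
ΔS_univ = −Q_H/T_H + Q_C/T_C = 0.377 J/K (> 0, since η = 0.176 < η_Carnot = 0.467).

ΔS_univ ≈ 0.377 J/K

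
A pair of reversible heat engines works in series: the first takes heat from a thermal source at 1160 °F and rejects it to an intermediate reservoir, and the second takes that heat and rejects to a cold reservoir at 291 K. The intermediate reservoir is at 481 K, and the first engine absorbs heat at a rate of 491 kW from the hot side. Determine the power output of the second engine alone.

T_H = 1160 °F → (1160 − 32) × 5/9 = 626.67 °C = 899.82 K.
Heat entering the second stage: Q_m = Q_H·(T_m/T_H) = 491 × 481.00/899.82 = 262 kW.
Second-stage efficiency η₂ = 1 − T_C/T_m = 1 − 291.00/481.00 = 0.3950, so W₂ = η₂·Q_m = 104 kW.

Ẇ₂ ≈ 104 kW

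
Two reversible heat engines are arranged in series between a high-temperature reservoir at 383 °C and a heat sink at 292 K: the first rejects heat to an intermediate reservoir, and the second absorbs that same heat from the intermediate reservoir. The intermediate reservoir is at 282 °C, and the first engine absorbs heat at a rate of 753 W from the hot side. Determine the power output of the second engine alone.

Ẇ₂ ≈ 302 W

T_H = 383 °C → 383 + 273.15 = 656.15 K.
T_m = 282 °C → 282 + 273.15 = 555.15 K.
Heat entering the second stage: Q_m = Q_H·(T_m/T_H) = 753 × 555.15/656.15 = 637 W.
Second-stage efficiency η₂ = 1 − T_C/T_m = 1 − 292.00/555.15 = 0.4740, so W₂ = η₂·Q_m = 302 W.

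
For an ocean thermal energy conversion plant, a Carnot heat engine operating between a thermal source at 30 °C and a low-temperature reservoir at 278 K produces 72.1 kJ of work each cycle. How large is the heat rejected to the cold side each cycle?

T_H = 30 °C → 30 + 273.15 = 303.15 K.
η_rev = 1 − T_C/T_H = 1 − 278.00/303.15 = 0.0830.
Since Q_C/Q_H = T_C/T_H and Q_H = W/η, Q_C = W·T_C/(T_H − T_C) = 72.1 × 278.00/25.15 = 797 kJ.

Q_C ≈ 797 kJ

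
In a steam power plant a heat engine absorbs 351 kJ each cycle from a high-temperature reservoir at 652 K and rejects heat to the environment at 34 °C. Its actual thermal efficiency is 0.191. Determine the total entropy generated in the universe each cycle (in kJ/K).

ΔS_univ ≈ 0.3862 kJ/K

T_C = 34 °C → 34 + 273.15 = 307.15 K.
W = η·Q_H = 0.191 × 351 = 67.04 kJ, so Q_C = Q_H − W = 284.0 kJ.
Reservoir entropy changes: ΔS_H = −Q_H/T_H = −351/652.00 = -0.5383 kJ/K and ΔS_C = +Q_C/T_C = 284.0/307.15 = 0.9245 kJ/K.
ΔS_univ = −Q_H/T_H + Q_C/T_C = 0.3862 kJ/K (> 0, since η = 0.191 < η_Carnot = 0.529).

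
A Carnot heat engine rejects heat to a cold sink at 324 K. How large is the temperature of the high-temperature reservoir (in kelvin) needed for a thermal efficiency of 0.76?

From η = 1 − T_C/T_H, solving for T_H gives T_H = T_C/(1 − η) = 324.00/(1 − 0.76) = 1350 K.

T_H ≈ 1350 K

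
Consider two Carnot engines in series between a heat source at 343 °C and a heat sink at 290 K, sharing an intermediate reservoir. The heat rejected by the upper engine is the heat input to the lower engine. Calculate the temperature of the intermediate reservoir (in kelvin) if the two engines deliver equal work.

T_m ≈ 453 K

T_H = 343 °C → 343 + 273.15 = 616.15 K.
For reversible stages Q_m = Q_H·(T_m/T_H). Setting W₁ = Q_H(1 − T_m/T_H) equal to W₂ = Q_m(1 − T_C/T_m) = Q_H·(T_m − T_C)/T_H gives T_H − T_m = T_m − T_C, so T_m = (T_H + T_C)/2 = (616.15 + 290.00)/2 = 453 K.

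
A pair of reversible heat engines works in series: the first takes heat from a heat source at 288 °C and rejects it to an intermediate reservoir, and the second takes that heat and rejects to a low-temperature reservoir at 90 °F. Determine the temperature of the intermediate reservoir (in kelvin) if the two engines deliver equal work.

T_m ≈ 433 K

T_H = 288 °C → 288 + 273.15 = 561.15 K.
T_C = 90 °F → (90 − 32) × 5/9 = 32.22 °C = 305.37 K.
For reversible stages Q_m = Q_H·(T_m/T_H). Setting W₁ = Q_H(1 − T_m/T_H) equal to W₂ = Q_m(1 − T_C/T_m) = Q_H·(T_m − T_C)/T_H gives T_H − T_m = T_m − T_C, so T_m = (T_H + T_C)/2 = (561.15 + 305.37)/2 = 433 K.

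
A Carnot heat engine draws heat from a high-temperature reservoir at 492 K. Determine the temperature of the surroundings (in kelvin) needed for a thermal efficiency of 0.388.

T_C ≈ 301 K

From η = 1 − T_C/T_H, T_C = T_H·(1 − η) = 492.00 × (1 − 0.388) = 301 K.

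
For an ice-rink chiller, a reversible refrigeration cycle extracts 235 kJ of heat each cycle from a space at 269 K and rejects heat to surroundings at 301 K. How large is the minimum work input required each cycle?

For a reversible refrigerator, COP_R = T_C/(T_H − T_C) = 269.00/32.00 = 8.4062.
W = Q_C/COP_R = 235/8.4062 = 27.96 kJ.

W_in ≈ 27.96 kJ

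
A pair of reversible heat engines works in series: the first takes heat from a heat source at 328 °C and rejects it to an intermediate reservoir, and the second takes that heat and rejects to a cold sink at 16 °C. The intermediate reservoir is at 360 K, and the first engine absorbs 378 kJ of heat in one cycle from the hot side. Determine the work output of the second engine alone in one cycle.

W₂ ≈ 44.55 kJ

T_H = 328 °C → 328 + 273.15 = 601.15 K.
T_C = 16 °C → 16 + 273.15 = 289.15 K.
Heat entering the second stage: Q_m = Q_H·(T_m/T_H) = 378 × 360.00/601.15 = 226.4 kJ.
Second-stage efficiency η₂ = 1 − T_C/T_m = 1 − 289.15/360.00 = 0.1968, so W₂ = η₂·Q_m = 44.55 kJ.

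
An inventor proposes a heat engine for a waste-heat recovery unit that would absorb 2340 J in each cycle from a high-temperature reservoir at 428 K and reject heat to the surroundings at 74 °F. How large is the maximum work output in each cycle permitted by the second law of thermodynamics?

T_C = 74 °F → (74 − 32) × 5/9 = 23.33 °C = 296.48 K.
By the Carnot theorem, η_max = 1 − T_C/T_H = 1 − 296.48/428.00 = 0.3073.
W_max = η_max · Q_H = 0.3073 × 2340 = 719 J.

W_max ≈ 719 J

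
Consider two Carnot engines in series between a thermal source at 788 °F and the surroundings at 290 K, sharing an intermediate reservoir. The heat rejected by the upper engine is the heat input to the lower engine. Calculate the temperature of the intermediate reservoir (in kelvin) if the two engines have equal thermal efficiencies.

T_H = 788 °F → (788 − 32) × 5/9 = 420.00 °C = 693.15 K.
Equal efficiencies require 1 − T_m/T_H = 1 − T_C/T_m, i.e. T_m/T_H = T_C/T_m, so T_m = √(T_H·T_C) = √(693.15 × 290.00) = 448.3 K.

T_m ≈ 448.3 K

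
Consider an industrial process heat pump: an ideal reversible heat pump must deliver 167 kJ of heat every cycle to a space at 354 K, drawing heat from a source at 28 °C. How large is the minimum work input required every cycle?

T_C = 28 °C → 28 + 273.15 = 301.15 K.
The Carnot heat-pump COP is COP_HP = T_H/(T_H − T_C) = 354.00/52.85 = 6.6982.
W = Q_H/COP_HP = 167/6.6982 = 24.9 kJ.

W_in ≈ 24.9 kJ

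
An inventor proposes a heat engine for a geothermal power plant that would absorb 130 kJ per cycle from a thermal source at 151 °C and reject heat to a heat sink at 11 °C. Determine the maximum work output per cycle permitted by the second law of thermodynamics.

T_H = 151 °C → 151 + 273.15 = 424.15 K.
T_C = 11 °C → 11 + 273.15 = 284.15 K.
No engine can exceed the Carnot limit: η_max = 1 − T_C/T_H = 1 − 284.15/424.15 = 0.3301.
W_max = η_max · Q_H = 0.3301 × 130 = 42.9 kJ.

W_max ≈ 42.9 kJ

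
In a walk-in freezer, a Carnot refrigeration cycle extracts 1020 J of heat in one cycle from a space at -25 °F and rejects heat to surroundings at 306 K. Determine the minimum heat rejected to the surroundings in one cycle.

Q_H ≈ 1290 J

T_C = -25 °F → (-25 − 32) × 5/9 = -31.67 °C = 241.48 K.
For a reversible cycle Q_H/Q_C = T_H/T_C, so Q_H = Q_C·T_H/T_C = 1020 × 306.00/241.48 = 1290 J.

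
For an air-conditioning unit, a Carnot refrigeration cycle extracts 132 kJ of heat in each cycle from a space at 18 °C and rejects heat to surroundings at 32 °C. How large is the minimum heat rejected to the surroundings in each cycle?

T_H = 32 °C → 32 + 273.15 = 305.15 K.
T_C = 18 °C → 18 + 273.15 = 291.15 K.
For a reversible cycle Q_H/Q_C = T_H/T_C, so Q_H = Q_C·T_H/T_C = 132 × 305.15/291.15 = 138 kJ.

Q_H ≈ 138 kJ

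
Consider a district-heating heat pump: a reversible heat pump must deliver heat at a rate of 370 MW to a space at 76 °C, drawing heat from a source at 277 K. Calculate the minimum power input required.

T_H = 76 °C → 76 + 273.15 = 349.15 K.
The Carnot heat-pump COP is COP_HP = T_H/(T_H − T_C) = 349.15/72.15 = 4.8392.
W = Q_H/COP_HP = 370/4.8392 = 76.46 MW.

Ẇ_in ≈ 76.46 MW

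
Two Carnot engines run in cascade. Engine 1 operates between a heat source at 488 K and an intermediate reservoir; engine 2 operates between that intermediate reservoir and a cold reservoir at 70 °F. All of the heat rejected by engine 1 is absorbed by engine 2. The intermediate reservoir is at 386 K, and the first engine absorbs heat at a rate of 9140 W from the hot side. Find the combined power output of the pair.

T_C = 70 °F → (70 − 32) × 5/9 = 21.11 °C = 294.26 K.
Two reversible stages in series are equivalent to a single Carnot engine between T_H and T_C, so η_total = 1 − T_C/T_H = 1 − 294.26/488.00 = 0.3970.
W_total = η_total · Q_H = 0.3970 × 9140 = 3629 W.

Ẇ_total ≈ 3629 W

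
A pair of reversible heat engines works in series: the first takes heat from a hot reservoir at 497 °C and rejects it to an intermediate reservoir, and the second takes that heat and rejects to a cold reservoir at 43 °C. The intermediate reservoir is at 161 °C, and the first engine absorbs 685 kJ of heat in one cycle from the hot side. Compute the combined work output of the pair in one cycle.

W_total ≈ 403.8 kJ

T_H = 497 °C → 497 + 273.15 = 770.15 K.
T_C = 43 °C → 43 + 273.15 = 316.15 K.
Two reversible stages in series are equivalent to a single Carnot engine between T_H and T_C, so η_total = 1 − T_C/T_H = 1 − 316.15/770.15 = 0.5895.
W_total = η_total · Q_H = 0.5895 × 685 = 403.8 kJ.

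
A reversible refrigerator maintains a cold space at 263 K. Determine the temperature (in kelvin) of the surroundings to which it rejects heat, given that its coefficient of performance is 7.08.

T_H ≈ 300 K

COP_R = T_C/(T_H − T_C) ⇒ T_H = T_C·(1 + 1/COP_R) = 263.00 × (1 + 1/7.08) = 300 K.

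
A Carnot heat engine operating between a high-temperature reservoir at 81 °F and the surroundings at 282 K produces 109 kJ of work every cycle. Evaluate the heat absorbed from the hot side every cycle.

Q_H ≈ 1780 kJ

T_H = 81 °F → (81 − 32) × 5/9 = 27.22 °C = 300.37 K.
Since the cycle is reversible, η = 1 − T_C/T_H = 1 − 282.00/300.37 = 0.0612.
Q_H = W/η = 109/0.0612 = 1780 kJ.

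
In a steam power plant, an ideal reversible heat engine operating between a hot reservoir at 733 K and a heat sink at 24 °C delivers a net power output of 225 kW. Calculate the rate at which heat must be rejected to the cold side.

Q̇_C ≈ 153 kW

T_C = 24 °C → 24 + 273.15 = 297.15 K.
η_rev = 1 − T_C/T_H = 1 − 297.15/733.00 = 0.5946.
Since Q_C/Q_H = T_C/T_H and Q_H = W/η, Q_C = W·T_C/(T_H − T_C) = 225 × 297.15/435.85 = 153 kW.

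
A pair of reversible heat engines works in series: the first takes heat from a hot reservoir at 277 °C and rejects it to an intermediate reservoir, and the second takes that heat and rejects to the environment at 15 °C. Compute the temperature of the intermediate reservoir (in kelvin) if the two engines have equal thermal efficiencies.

T_m ≈ 398 K

T_H = 277 °C → 277 + 273.15 = 550.15 K.
T_C = 15 °C → 15 + 273.15 = 288.15 K.
Equal efficiencies require 1 − T_m/T_H = 1 − T_C/T_m, i.e. T_m/T_H = T_C/T_m, so T_m = √(T_H·T_C) = √(550.15 × 288.15) = 398 K.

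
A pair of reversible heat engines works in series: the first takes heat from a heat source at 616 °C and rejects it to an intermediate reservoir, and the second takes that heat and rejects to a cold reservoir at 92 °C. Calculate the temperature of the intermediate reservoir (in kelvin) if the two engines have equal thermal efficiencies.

T_m ≈ 570 K

T_H = 616 °C → 616 + 273.15 = 889.15 K.
T_C = 92 °C → 92 + 273.15 = 365.15 K.
Equal efficiencies require 1 − T_m/T_H = 1 − T_C/T_m, i.e. T_m/T_H = T_C/T_m, so T_m = √(T_H·T_C) = √(889.15 × 365.15) = 570 K.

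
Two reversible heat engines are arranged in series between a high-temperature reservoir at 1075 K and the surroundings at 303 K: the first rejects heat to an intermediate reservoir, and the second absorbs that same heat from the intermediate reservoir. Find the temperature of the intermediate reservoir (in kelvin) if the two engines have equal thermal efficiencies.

T_m ≈ 571 K

Equal efficiencies require 1 − T_m/T_H = 1 − T_C/T_m, i.e. T_m/T_H = T_C/T_m, so T_m = √(T_H·T_C) = √(1075.00 × 303.00) = 571 K.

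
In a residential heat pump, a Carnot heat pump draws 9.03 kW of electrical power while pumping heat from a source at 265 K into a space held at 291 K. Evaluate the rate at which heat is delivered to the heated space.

The Carnot heat-pump COP is COP_HP = T_H/(T_H − T_C) = 291.00/26.00 = 11.1923.
Q_H = COP_HP · W = 11.1923 × 9.03 = 101 kW.

Q̇_H ≈ 101 kW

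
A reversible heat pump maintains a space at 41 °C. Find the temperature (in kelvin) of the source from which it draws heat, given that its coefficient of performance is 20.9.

T_C ≈ 299.1 K

T_H = 41 °C → 41 + 273.15 = 314.15 K.
COP_HP = T_H/(T_H − T_C) ⇒ T_C = T_H·(COP_HP − 1)/COP_HP = 314.15 × (20.9 − 1)/20.9 = 299.1 K.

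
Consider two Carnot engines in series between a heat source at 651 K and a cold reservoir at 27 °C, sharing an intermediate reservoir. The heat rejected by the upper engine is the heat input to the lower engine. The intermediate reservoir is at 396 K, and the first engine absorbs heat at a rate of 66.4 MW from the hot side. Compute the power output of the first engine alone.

Ẇ₁ ≈ 26.0 MW

T_C = 27 °C → 27 + 273.15 = 300.15 K.
First-stage efficiency η₁ = 1 − T_m/T_H = 1 − 396.00/651.00 = 0.3917.
W₁ = η₁·Q_H = 0.3917 × 66.4 = 26.0 MW.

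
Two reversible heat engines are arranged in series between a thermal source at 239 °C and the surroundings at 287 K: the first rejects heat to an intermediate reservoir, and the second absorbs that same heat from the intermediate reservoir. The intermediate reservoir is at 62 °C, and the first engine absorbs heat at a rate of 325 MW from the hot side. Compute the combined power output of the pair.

T_H = 239 °C → 239 + 273.15 = 512.15 K.
Two reversible stages in series are equivalent to a single Carnot engine between T_H and T_C, so η_total = 1 − T_C/T_H = 1 − 287.00/512.15 = 0.4396.
W_total = η_total · Q_H = 0.4396 × 325 = 143 MW.

Ẇ_total ≈ 143 MW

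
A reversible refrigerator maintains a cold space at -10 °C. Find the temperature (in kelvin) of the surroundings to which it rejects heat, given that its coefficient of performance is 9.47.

T_H ≈ 290.9 K

T_C = -10 °C → -10 + 273.15 = 263.15 K.
COP_R = T_C/(T_H − T_C) ⇒ T_H = T_C·(1 + 1/COP_R) = 263.15 × (1 + 1/9.47) = 290.9 K.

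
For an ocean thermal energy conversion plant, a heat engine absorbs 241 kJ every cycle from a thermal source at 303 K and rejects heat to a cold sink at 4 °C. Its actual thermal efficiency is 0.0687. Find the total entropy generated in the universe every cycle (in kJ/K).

ΔS_univ ≈ 0.0144 kJ/K

T_C = 4 °C → 4 + 273.15 = 277.15 K.
W = η·Q_H = 0.0687 × 241 = 16.56 kJ, so Q_C = Q_H − W = 224.4 kJ.
Entropy balance on the reservoirs: −Q_H/T_H = -0.7954 kJ/K, +Q_C/T_C = 0.8098 kJ/K.
ΔS_univ = −Q_H/T_H + Q_C/T_C = 0.0144 kJ/K (> 0, since η = 0.0687 < η_Carnot = 0.085).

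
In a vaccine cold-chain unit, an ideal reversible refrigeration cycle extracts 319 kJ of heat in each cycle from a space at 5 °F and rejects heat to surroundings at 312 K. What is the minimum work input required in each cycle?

W_in ≈ 66.54 kJ

T_C = 5 °F → (5 − 32) × 5/9 = -15.00 °C = 258.15 K.
COP_R = T_C/(T_H − T_C) = 258.15/53.85 = 4.7939.
W = Q_C/COP_R = 319/4.7939 = 66.54 kJ.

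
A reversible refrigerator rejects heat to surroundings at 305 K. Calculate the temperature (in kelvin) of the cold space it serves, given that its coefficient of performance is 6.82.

T_C ≈ 266 K

COP_R = T_C/(T_H − T_C) ⇒ T_C = T_H·COP_R/(1 + COP_R) = 305.00 × 6.82/(1 + 6.82) = 266 K.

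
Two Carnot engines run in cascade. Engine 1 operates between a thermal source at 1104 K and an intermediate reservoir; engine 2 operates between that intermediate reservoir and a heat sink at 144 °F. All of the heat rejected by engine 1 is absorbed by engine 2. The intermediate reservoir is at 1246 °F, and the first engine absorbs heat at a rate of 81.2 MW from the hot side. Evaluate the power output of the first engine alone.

T_C = 144 °F → (144 − 32) × 5/9 = 62.22 °C = 335.37 K.
T_m = 1246 °F → (1246 − 32) × 5/9 = 674.44 °C = 947.59 K.
First-stage efficiency η₁ = 1 − T_m/T_H = 1 − 947.59/1104.00 = 0.1417.
W₁ = η₁·Q_H = 0.1417 × 81.2 = 11.50 MW.

Ẇ₁ ≈ 11.50 MW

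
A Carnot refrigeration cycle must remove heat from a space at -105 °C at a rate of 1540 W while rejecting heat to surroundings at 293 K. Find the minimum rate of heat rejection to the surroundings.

Q̇_H ≈ 2680 W

T_C = -105 °C → -105 + 273.15 = 168.15 K.
For a reversible cycle Q_H/Q_C = T_H/T_C, so Q_H = Q_C·T_H/T_C = 1540 × 293.00/168.15 = 2680 W.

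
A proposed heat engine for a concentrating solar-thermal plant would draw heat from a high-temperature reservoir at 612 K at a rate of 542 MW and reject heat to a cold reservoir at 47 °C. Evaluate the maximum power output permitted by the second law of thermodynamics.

T_C = 47 °C → 47 + 273.15 = 320.15 K.
By the Carnot theorem, η_max = 1 − T_C/T_H = 1 − 320.15/612.00 = 0.4769.
W_max = η_max · Q_H = 0.4769 × 542 = 258 MW.

Ẇ_max ≈ 258 MW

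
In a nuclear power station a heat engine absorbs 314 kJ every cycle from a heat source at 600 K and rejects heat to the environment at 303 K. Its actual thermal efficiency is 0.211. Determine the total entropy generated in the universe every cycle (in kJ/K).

ΔS_univ ≈ 0.294 kJ/K

W = η·Q_H = 0.211 × 314 = 66.25 kJ, so Q_C = Q_H − W = 247.7 kJ.
The hot reservoir loses entropy Q_H/T_H = 314/600.00 = 0.5233 kJ/K; the cold reservoir gains Q_C/T_C = 247.7/303.00 = 0.8176 kJ/K.
ΔS_univ = −Q_H/T_H + Q_C/T_C = 0.294 kJ/K (> 0, since η = 0.211 < η_Carnot = 0.495).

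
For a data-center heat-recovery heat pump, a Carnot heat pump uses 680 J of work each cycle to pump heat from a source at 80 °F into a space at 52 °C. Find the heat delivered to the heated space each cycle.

T_H = 52 °C → 52 + 273.15 = 325.15 K.
T_C = 80 °F → (80 − 32) × 5/9 = 26.67 °C = 299.82 K.
For a reversible heat pump, COP_HP = T_H/(T_H − T_C) = 325.15/25.33 = 12.8349.
Q_H = COP_HP · W = 12.8349 × 680 = 8730 J.

Q_H ≈ 8730 J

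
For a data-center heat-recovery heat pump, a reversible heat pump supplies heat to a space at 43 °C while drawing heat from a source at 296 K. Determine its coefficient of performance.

COP_HP ≈ 15.7

T_H = 43 °C → 43 + 273.15 = 316.15 K.
COP_HP = T_H/(T_H − T_C) = 316.15/(316.15 − 296.00) = 15.7.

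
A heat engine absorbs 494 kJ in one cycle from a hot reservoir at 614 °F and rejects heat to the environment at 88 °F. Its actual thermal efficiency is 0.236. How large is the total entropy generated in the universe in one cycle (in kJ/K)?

T_H = 614 °F → (614 − 32) × 5/9 = 323.33 °C = 596.48 K.
T_C = 88 °F → (88 − 32) × 5/9 = 31.11 °C = 304.26 K.
W = η·Q_H = 0.236 × 494 = 116.6 kJ, so Q_C = Q_H − W = 377.4 kJ.
Entropy balance on the reservoirs: −Q_H/T_H = -0.8282 kJ/K, +Q_C/T_C = 1.240 kJ/K.
ΔS_univ = −Q_H/T_H + Q_C/T_C = 0.412 kJ/K (> 0, since η = 0.236 < η_Carnot = 0.490).

ΔS_univ ≈ 0.412 kJ/K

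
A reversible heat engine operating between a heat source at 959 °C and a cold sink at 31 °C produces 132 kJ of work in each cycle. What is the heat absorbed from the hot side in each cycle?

Q_H ≈ 175 kJ

T_H = 959 °C → 959 + 273.15 = 1232.15 K.
T_C = 31 °C → 31 + 273.15 = 304.15 K.
Since the cycle is reversible, η = 1 − T_C/T_H = 1 − 304.15/1232.15 = 0.7532.
Q_H = W/η = 132/0.7532 = 175 kJ.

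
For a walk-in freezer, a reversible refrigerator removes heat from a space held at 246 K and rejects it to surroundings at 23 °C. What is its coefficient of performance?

T_H = 23 °C → 23 + 273.15 = 296.15 K.
The reversible coefficient of performance is COP_R = T_C/(T_H − T_C) = 246.00/(296.15 − 246.00) = 4.91.

COP_R ≈ 4.91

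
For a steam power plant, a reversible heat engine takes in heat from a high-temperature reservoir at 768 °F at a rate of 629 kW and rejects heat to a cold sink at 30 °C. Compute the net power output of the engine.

Ẇ ≈ 349 kW

T_H = 768 °F → (768 − 32) × 5/9 = 408.89 °C = 682.04 K.
T_C = 30 °C → 30 + 273.15 = 303.15 K.
η_rev = 1 − T_C/T_H = 1 − 303.15/682.04 = 0.5555.
W = η·Q_H = 0.5555 × 629 = 349 kW.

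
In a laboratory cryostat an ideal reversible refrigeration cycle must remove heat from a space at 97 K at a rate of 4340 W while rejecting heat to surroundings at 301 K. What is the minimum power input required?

Ẇ_in ≈ 9127 W

For a reversible refrigerator, COP_R = T_C/(T_H − T_C) = 97.00/204.00 = 0.4755.
W = Q_C/COP_R = 4340/0.4755 = 9127 W.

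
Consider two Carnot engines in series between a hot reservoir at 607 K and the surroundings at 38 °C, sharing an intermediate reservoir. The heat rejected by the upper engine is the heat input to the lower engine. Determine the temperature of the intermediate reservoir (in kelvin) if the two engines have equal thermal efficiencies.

T_C = 38 °C → 38 + 273.15 = 311.15 K.
Equal efficiencies require 1 − T_m/T_H = 1 − T_C/T_m, i.e. T_m/T_H = T_C/T_m, so T_m = √(T_H·T_C) = √(607.00 × 311.15) = 435 K.

T_m ≈ 435 K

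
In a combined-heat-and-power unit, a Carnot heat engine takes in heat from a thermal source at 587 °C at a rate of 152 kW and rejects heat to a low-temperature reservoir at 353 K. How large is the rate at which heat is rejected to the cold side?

Q̇_C ≈ 62.4 kW

T_H = 587 °C → 587 + 273.15 = 860.15 K.
For a reversible engine, η = 1 − T_C/T_H = 1 − 353.00/860.15 = 0.5896.
For a reversible cycle Q_C/Q_H = T_C/T_H, so Q_C = 152 × 353.00/860.15 = 62.4 kW.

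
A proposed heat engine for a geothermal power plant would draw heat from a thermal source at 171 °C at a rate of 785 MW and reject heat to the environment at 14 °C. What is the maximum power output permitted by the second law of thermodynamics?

T_H = 171 °C → 171 + 273.15 = 444.15 K.
T_C = 14 °C → 14 + 273.15 = 287.15 K.
No engine can exceed the Carnot limit: η_max = 1 − T_C/T_H = 1 − 287.15/444.15 = 0.3535.
W_max = η_max · Q_H = 0.3535 × 785 = 277 MW.

Ẇ_max ≈ 277 MW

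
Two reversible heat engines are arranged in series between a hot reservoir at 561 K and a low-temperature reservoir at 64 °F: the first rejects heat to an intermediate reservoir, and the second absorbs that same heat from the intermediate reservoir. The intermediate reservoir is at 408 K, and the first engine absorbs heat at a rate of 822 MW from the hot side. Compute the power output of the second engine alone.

T_C = 64 °F → (64 − 32) × 5/9 = 17.78 °C = 290.93 K.
Heat entering the second stage: Q_m = Q_H·(T_m/T_H) = 822 × 408.00/561.00 = 598 MW.
Second-stage efficiency η₂ = 1 − T_C/T_m = 1 − 290.93/408.00 = 0.2869, so W₂ = η₂·Q_m = 172 MW.

Ẇ₂ ≈ 172 MW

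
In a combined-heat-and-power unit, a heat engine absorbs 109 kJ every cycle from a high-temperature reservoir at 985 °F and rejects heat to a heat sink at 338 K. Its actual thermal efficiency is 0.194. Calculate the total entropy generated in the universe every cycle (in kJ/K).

ΔS_univ ≈ 0.124 kJ/K

T_H = 985 °F → (985 − 32) × 5/9 = 529.44 °C = 802.59 K.
W = η·Q_H = 0.194 × 109 = 21.15 kJ, so Q_C = Q_H − W = 87.85 kJ.
Entropy balance on the reservoirs: −Q_H/T_H = -0.1358 kJ/K, +Q_C/T_C = 0.2599 kJ/K.
ΔS_univ = −Q_H/T_H + Q_C/T_C = 0.124 kJ/K (> 0, since η = 0.194 < η_Carnot = 0.579).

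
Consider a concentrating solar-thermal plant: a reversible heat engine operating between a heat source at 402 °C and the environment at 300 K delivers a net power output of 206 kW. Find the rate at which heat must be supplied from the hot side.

T_H = 402 °C → 402 + 273.15 = 675.15 K.
For a reversible engine, η = 1 − T_C/T_H = 1 − 300.00/675.15 = 0.5557.
Q_H = W/η = 206/0.5557 = 370.7 kW.

Q̇_H ≈ 370.7 kW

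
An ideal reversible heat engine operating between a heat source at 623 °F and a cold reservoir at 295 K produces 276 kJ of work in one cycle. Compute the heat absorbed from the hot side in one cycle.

T_H = 623 °F → (623 − 32) × 5/9 = 328.33 °C = 601.48 K.
The Carnot efficiency is η = 1 − T_C/T_H = 1 − 295.00/601.48 = 0.5095.
Q_H = W/η = 276/0.5095 = 541.7 kJ.

Q_H ≈ 541.7 kJ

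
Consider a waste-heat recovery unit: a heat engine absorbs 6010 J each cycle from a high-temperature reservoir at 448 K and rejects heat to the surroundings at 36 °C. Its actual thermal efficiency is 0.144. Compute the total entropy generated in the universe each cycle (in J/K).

T_C = 36 °C → 36 + 273.15 = 309.15 K.
W = η·Q_H = 0.144 × 6010 = 865.4 J, so Q_C = Q_H − W = 5145 J.
Reservoir entropy changes: ΔS_H = −Q_H/T_H = −6010/448.00 = -13.42 J/K and ΔS_C = +Q_C/T_C = 5145/309.15 = 16.64 J/K.
ΔS_univ = −Q_H/T_H + Q_C/T_C = 3.226 J/K (> 0, since η = 0.144 < η_Carnot = 0.310).

ΔS_univ ≈ 3.226 J/K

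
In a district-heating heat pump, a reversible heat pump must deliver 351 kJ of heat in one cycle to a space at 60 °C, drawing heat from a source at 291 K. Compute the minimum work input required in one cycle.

T_H = 60 °C → 60 + 273.15 = 333.15 K.
Reversible heating COP: COP_HP = T_H/(T_H − T_C) = 333.15/42.15 = 7.9039.
W = Q_H/COP_HP = 351/7.9039 = 44.4 kJ.

W_in ≈ 44.4 kJ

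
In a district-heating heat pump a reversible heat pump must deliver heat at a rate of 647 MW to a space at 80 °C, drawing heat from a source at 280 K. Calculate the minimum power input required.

T_H = 80 °C → 80 + 273.15 = 353.15 K.
For a reversible heat pump, COP_HP = T_H/(T_H − T_C) = 353.15/73.15 = 4.8278.
W = Q_H/COP_HP = 647/4.8278 = 134.0 MW.

Ẇ_in ≈ 134.0 MW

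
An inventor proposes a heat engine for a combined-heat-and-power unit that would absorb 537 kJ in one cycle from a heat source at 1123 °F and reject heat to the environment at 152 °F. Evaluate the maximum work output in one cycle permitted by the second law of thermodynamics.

T_H = 1123 °F → (1123 − 32) × 5/9 = 606.11 °C = 879.26 K.
T_C = 152 °F → (152 − 32) × 5/9 = 66.67 °C = 339.82 K.
The upper bound on efficiency is η_max = 1 − T_C/T_H = 1 − 339.82/879.26 = 0.6135.
W_max = η_max · Q_H = 0.6135 × 537 = 329 kJ.

W_max ≈ 329 kJ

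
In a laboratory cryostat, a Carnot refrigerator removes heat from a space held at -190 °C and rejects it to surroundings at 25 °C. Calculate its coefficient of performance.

T_H = 25 °C → 25 + 273.15 = 298.15 K.
T_C = -190 °C → -190 + 273.15 = 83.15 K.
For a reversible refrigerator, COP_R = T_C/(T_H − T_C) = 83.15/(298.15 − 83.15) = 0.387.

COP_R ≈ 0.387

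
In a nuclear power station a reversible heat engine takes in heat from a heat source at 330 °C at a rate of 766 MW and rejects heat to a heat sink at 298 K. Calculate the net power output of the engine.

T_H = 330 °C → 330 + 273.15 = 603.15 K.
Carnot efficiency: η = 1 − T_C/T_H = 1 − 298.00/603.15 = 0.5059.
W = η·Q_H = 0.5059 × 766 = 388 MW.

Ẇ ≈ 388 MW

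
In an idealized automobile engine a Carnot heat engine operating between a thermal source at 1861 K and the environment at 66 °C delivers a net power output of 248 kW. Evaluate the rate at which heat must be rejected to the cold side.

T_C = 66 °C → 66 + 273.15 = 339.15 K.
The Carnot efficiency is η = 1 − T_C/T_H = 1 − 339.15/1861.00 = 0.8178.
Since Q_C/Q_H = T_C/T_H and Q_H = W/η, Q_C = W·T_C/(T_H − T_C) = 248 × 339.15/1521.85 = 55.27 kW.

Q̇_C ≈ 55.27 kW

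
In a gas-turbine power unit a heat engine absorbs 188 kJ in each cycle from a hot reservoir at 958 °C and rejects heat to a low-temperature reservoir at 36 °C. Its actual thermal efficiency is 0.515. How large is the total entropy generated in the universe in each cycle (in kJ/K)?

ΔS_univ ≈ 0.142 kJ/K

T_H = 958 °C → 958 + 273.15 = 1231.15 K.
T_C = 36 °C → 36 + 273.15 = 309.15 K.
W = η·Q_H = 0.515 × 188 = 96.82 kJ, so Q_C = Q_H − W = 91.18 kJ.
The hot reservoir loses entropy Q_H/T_H = 188/1231.15 = 0.1527 kJ/K; the cold reservoir gains Q_C/T_C = 91.18/309.15 = 0.2949 kJ/K.
ΔS_univ = −Q_H/T_H + Q_C/T_C = 0.142 kJ/K (> 0, since η = 0.515 < η_Carnot = 0.749).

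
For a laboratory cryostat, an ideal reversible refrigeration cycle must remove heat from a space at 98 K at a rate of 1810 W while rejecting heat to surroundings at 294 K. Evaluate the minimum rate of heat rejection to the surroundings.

For a reversible cycle Q_H/Q_C = T_H/T_C, so Q_H = Q_C·T_H/T_C = 1810 × 294.00/98.00 = 5430 W.

Q̇_H ≈ 5430 W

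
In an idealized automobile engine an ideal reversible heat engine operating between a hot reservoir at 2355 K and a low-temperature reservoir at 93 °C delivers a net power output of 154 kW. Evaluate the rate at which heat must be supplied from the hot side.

T_C = 93 °C → 93 + 273.15 = 366.15 K.
η_rev = 1 − T_C/T_H = 1 − 366.15/2355.00 = 0.8445.
Q_H = W/η = 154/0.8445 = 182.4 kW.

Q̇_H ≈ 182.4 kW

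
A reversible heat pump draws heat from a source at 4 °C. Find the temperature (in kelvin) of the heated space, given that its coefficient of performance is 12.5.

T_H ≈ 301 K

T_C = 4 °C → 4 + 273.15 = 277.15 K.
COP_HP = T_H/(T_H − T_C) ⇒ T_H = T_C·COP_HP/(COP_HP − 1) = 277.15 × 12.5/(12.5 − 1) = 301 K.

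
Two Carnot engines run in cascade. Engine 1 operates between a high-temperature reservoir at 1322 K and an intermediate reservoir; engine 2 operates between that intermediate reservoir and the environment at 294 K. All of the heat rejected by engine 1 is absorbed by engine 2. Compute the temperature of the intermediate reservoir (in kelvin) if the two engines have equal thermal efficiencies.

T_m ≈ 623.4 K

Equal efficiencies require 1 − T_m/T_H = 1 − T_C/T_m, i.e. T_m/T_H = T_C/T_m, so T_m = √(T_H·T_C) = √(1322.00 × 294.00) = 623.4 K.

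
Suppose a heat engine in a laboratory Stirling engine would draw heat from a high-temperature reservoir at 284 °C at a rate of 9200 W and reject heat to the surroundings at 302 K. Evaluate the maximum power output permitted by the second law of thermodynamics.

Ẇ_max ≈ 4213 W

T_H = 284 °C → 284 + 273.15 = 557.15 K.
The upper bound on efficiency is η_max = 1 − T_C/T_H = 1 − 302.00/557.15 = 0.4580.
W_max = η_max · Q_H = 0.4580 × 9200 = 4213 W.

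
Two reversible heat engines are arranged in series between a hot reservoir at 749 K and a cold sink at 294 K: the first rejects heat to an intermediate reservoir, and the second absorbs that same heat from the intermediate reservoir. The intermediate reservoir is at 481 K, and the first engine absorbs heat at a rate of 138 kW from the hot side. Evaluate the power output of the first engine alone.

First-stage efficiency η₁ = 1 − T_m/T_H = 1 − 481.00/749.00 = 0.3578.
W₁ = η₁·Q_H = 0.3578 × 138 = 49.4 kW.

Ẇ₁ ≈ 49.4 kW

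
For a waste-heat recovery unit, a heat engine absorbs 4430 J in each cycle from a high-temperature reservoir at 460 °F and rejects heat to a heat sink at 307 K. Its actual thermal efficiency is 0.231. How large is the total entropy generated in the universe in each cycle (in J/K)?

ΔS_univ ≈ 2.426 J/K

T_H = 460 °F → (460 − 32) × 5/9 = 237.78 °C = 510.93 K.
W = η·Q_H = 0.231 × 4430 = 1023 J, so Q_C = Q_H − W = 3407 J.
The hot reservoir loses entropy Q_H/T_H = 4430/510.93 = 8.671 J/K; the cold reservoir gains Q_C/T_C = 3407/307.00 = 11.10 J/K.
ΔS_univ = −Q_H/T_H + Q_C/T_C = 2.426 J/K (> 0, since η = 0.231 < η_Carnot = 0.399).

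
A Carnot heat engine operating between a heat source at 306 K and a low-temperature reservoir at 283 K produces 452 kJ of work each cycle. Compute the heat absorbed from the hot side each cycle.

Q_H ≈ 6014 kJ

Carnot efficiency: η = 1 − T_C/T_H = 1 − 283.00/306.00 = 0.0752.
Q_H = W/η = 452/0.0752 = 6014 kJ.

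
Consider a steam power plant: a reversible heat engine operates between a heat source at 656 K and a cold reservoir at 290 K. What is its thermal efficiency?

The Carnot efficiency is η = 1 − T_C/T_H = 1 − 290.00/656.00 = 0.5579.

η ≈ 0.5579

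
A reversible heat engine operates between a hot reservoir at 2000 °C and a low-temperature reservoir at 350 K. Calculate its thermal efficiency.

η ≈ 0.846

T_H = 2000 °C → 2000 + 273.15 = 2273.15 K.
Since the cycle is reversible, η = 1 − T_C/T_H = 1 − 350.00/2273.15 = 0.846.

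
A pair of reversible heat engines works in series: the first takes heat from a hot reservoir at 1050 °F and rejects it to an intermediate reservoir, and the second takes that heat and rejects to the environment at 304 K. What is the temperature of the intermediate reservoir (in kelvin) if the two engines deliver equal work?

T_H = 1050 °F → (1050 − 32) × 5/9 = 565.56 °C = 838.71 K.
For reversible stages Q_m = Q_H·(T_m/T_H). Setting W₁ = Q_H(1 − T_m/T_H) equal to W₂ = Q_m(1 − T_C/T_m) = Q_H·(T_m − T_C)/T_H gives T_H − T_m = T_m − T_C, so T_m = (T_H + T_C)/2 = (838.71 + 304.00)/2 = 571 K.

T_m ≈ 571 K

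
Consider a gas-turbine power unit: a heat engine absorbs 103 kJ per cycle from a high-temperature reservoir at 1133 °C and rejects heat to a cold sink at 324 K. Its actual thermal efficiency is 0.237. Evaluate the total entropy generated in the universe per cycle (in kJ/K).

ΔS_univ ≈ 0.1693 kJ/K

T_H = 1133 °C → 1133 + 273.15 = 1406.15 K.
W = η·Q_H = 0.237 × 103 = 24.41 kJ, so Q_C = Q_H − W = 78.59 kJ.
Reservoir entropy changes: ΔS_H = −Q_H/T_H = −103/1406.15 = -0.07325 kJ/K and ΔS_C = +Q_C/T_C = 78.59/324.00 = 0.2426 kJ/K.
ΔS_univ = −Q_H/T_H + Q_C/T_C = 0.1693 kJ/K (> 0, since η = 0.237 < η_Carnot = 0.770).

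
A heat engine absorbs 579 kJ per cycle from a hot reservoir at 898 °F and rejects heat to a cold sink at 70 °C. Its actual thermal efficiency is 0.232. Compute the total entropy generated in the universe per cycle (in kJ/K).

T_H = 898 °F → (898 − 32) × 5/9 = 481.11 °C = 754.26 K.
T_C = 70 °C → 70 + 273.15 = 343.15 K.
W = η·Q_H = 0.232 × 579 = 134.3 kJ, so Q_C = Q_H − W = 444.7 kJ.
Reservoir entropy changes: ΔS_H = −Q_H/T_H = −579/754.26 = -0.7676 kJ/K and ΔS_C = +Q_C/T_C = 444.7/343.15 = 1.296 kJ/K.
ΔS_univ = −Q_H/T_H + Q_C/T_C = 0.5282 kJ/K (> 0, since η = 0.232 < η_Carnot = 0.545).

ΔS_univ ≈ 0.5282 kJ/K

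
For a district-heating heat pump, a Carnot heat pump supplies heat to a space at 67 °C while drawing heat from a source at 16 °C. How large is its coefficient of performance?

T_H = 67 °C → 67 + 273.15 = 340.15 K.
T_C = 16 °C → 16 + 273.15 = 289.15 K.
Reversible heating COP: COP_HP = T_H/(T_H − T_C) = 340.15/(340.15 − 289.15) = 6.67.

COP_HP ≈ 6.67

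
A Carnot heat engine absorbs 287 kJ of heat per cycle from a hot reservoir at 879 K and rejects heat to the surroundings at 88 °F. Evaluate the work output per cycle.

T_C = 88 °F → (88 − 32) × 5/9 = 31.11 °C = 304.26 K.
Carnot efficiency: η = 1 − T_C/T_H = 1 − 304.26/879.00 = 0.6539.
W = η·Q_H = 0.6539 × 287 = 188 kJ.

W ≈ 188 kJ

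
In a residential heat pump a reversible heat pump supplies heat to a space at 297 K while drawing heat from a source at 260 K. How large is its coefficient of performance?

The Carnot heat-pump COP is COP_HP = T_H/(T_H − T_C) = 297.00/(297.00 − 260.00) = 8.03.

COP_HP ≈ 8.03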